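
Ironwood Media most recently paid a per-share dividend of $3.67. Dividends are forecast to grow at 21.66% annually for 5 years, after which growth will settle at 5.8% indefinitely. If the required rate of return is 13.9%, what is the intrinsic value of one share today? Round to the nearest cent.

$89.11

Two-stage DDM. Project D₁…D_5 at 0.2166, terminal growth 0.058, discount at r = 0.139.
D_1 = 4.4649
D_2 = 5.4320
D_3 = 6.6086
D_4 = 8.0400
D_5 = 9.7815
Terminal value at t=5: TV = D_6/(r−g) = 10.3488/(0.139−0.058) = 127.7632
P₀ = 4.4649/(1+0.139)^1 + 5.4320/(1+0.139)^2 + 6.6086/(1+0.139)^3 + 8.0400/(1+0.139)^4 + 9.7815/(1+0.139)^5 + 127.7632/(1+0.139)^5 = 89.1071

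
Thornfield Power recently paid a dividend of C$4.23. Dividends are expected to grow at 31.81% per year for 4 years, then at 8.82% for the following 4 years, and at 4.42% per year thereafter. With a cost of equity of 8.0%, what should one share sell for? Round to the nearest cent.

C$348.95

Three-stage DDM. Project D₁…D_8; terminal Gordon value at t=8 with g = 0.0442; discount at r = 0.08.
D_1 = 5.5756
D_2 = 7.3491
D_3 = 9.6869
D_4 = 12.7683
D_5 = 13.8945
D_6 = 15.1200
D_7 = 16.4536
D_8 = 17.9048
TV_8 = 18.6962/(0.08−0.0442) = 522.2391
P₀ = Σ Dₜ/(1+r)ᵗ + TV_8/(1+r)^8 = 348.9461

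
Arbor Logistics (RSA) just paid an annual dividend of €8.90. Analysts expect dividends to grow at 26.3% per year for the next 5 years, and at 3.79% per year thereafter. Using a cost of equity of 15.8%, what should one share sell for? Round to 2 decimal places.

€176.88

Two-stage DDM. Project D₁…D_5 at 0.263, terminal growth 0.0379, discount at r = 0.158.
D_1 = 11.2407
D_2 = 14.1970
D_3 = 17.9308
D_4 = 22.6466
D_5 = 28.6027
Terminal value at t=5: TV = D_6/(r−g) = 29.6867/(0.158−0.0379) = 247.1834
P₀ = 11.2407/(1+0.158)^1 + 14.1970/(1+0.158)^2 + 17.9308/(1+0.158)^3 + 22.6466/(1+0.158)^4 + 28.6027/(1+0.158)^5 + 247.1834/(1+0.158)^5 = 176.8786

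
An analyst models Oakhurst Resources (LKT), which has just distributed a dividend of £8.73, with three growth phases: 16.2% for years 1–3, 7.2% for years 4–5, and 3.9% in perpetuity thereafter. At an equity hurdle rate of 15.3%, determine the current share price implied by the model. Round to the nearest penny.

£113.04

Three-stage DDM. Project D₁…D_5; terminal Gordon value at t=5 with g = 0.039; discount at r = 0.153.
D_1 = 10.1443
D_2 = 11.7876
D_3 = 13.6972
D_4 = 14.6834
D_5 = 15.7406
TV_5 = 16.3545/(0.153−0.039) = 143.4607
P₀ = Σ Dₜ/(1+r)ᵗ + TV_5/(1+r)^5 = 113.0361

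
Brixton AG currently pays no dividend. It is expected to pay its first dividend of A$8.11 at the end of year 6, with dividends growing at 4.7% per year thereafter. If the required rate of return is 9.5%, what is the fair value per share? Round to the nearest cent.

Deferred-dividend DDM. At t=5 the remaining stream is a growing perpetuity with first payment D_6 = 8.11.
V_5 = D_6/(r−g) = 8.11/(0.095−0.047) = 168.9583
P₀ = V_5/(1+r)^5 = 168.9583/(1+0.095)^5 = 107.3270

A$107.33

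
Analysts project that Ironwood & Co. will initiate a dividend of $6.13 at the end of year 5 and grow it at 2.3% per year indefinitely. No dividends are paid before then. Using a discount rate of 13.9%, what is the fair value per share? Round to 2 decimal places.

$31.40

Deferred-dividend DDM. At t=4 the remaining stream is a growing perpetuity with first payment D_5 = 6.13.
V_4 = D_5/(r−g) = 6.13/(0.139−0.023) = 52.8448
P₀ = V_4/(1+r)^4 = 52.8448/(1+0.139)^4 = 31.3984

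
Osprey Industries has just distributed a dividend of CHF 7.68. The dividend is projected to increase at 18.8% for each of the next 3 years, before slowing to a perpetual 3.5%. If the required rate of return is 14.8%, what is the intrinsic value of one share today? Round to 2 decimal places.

CHF 102.64

Two-stage DDM. Project D₁…D_3 at 0.188, terminal growth 0.035, discount at r = 0.148.
D_1 = 9.1238
D_2 = 10.8391
D_3 = 12.8769
Terminal value at t=3: TV = D_4/(r−g) = 13.3276/(0.148−0.035) = 117.9431
P₀ = 9.1238/(1+0.148)^1 + 10.8391/(1+0.148)^2 + 12.8769/(1+0.148)^3 + 117.9431/(1+0.148)^3 = 102.6387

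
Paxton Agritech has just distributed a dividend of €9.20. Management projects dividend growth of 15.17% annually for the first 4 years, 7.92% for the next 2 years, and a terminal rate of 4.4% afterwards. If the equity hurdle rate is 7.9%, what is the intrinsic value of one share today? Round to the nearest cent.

Three-stage DDM. Project D₁…D_6; terminal Gordon value at t=6 with g = 0.044; discount at r = 0.079.
D_1 = 10.5956
D_2 = 12.2030
D_3 = 14.0542
D_4 = 16.1862
D_5 = 17.4682
D_6 = 18.8516
TV_6 = 19.6811/(0.079−0.044) = 562.3175
P₀ = Σ Dₜ/(1+r)ᵗ + TV_6/(1+r)^6 = 423.6508

€423.65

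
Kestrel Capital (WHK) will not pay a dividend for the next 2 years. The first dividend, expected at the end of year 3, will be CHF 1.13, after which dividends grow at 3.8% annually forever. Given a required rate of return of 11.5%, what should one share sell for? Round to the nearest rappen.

Deferred-dividend DDM. At t=2 the remaining stream is a growing perpetuity with first payment D_3 = 1.13.
V_2 = D_3/(r−g) = 1.13/(0.115−0.038) = 14.6753
P₀ = V_2/(1+r)^2 = 14.6753/(1+0.115)^2 = 11.8042

CHF 11.80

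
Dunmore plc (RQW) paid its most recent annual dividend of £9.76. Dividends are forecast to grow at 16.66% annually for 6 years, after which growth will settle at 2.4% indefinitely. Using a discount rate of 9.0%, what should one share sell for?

£302.38

Two-stage DDM. Project D₁…D_6 at 0.1666, terminal growth 0.024, discount at r = 0.09.
D_1 = 11.3860
D_2 = 13.2829
D_3 = 15.4959
D_4 = 18.0775
D_5 = 21.0892
D_6 = 24.6026
Terminal value at t=6: TV = D_7/(r−g) = 25.1931/(0.09−0.024) = 381.7136
P₀ = 11.3860/(1+0.09)^1 + 13.2829/(1+0.09)^2 + 15.4959/(1+0.09)^3 + 18.0775/(1+0.09)^4 + 21.0892/(1+0.09)^5 + 24.6026/(1+0.09)^6 + 381.7136/(1+0.09)^6 = 302.3777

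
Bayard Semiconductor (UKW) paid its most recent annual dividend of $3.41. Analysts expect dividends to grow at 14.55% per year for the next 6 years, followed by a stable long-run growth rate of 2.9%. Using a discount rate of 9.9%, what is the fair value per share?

$87.99

Two-stage DDM. Project D₁…D_6 at 0.1455, terminal growth 0.029, discount at r = 0.099.
D_1 = 3.9062
D_2 = 4.4745
D_3 = 5.1255
D_4 = 5.8713
D_5 = 6.7256
D_6 = 7.7042
Terminal value at t=6: TV = D_7/(r−g) = 7.9276/(0.099−0.029) = 113.2511
P₀ = 3.9062/(1+0.099)^1 + 4.4745/(1+0.099)^2 + 5.1255/(1+0.099)^3 + 5.8713/(1+0.099)^4 + 6.7256/(1+0.099)^5 + 7.7042/(1+0.099)^6 + 113.2511/(1+0.099)^6 = 87.9899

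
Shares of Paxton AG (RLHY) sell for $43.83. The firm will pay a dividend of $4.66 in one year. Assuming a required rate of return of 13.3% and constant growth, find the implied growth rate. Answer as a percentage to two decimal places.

2.67%

From P₀ = D₁/(r − g), the implied growth is g = r − D₁/P₀.
g = 0.133 − 4.66/43.83 = 0.133 − 0.10632 = 0.02668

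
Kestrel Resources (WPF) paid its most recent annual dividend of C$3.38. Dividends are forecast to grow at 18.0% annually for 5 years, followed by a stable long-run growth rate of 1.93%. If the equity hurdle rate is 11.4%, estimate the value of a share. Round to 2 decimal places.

Two-stage DDM. Project D₁…D_5 at 0.18, terminal growth 0.0193, discount at r = 0.114.
D_1 = 3.9884
D_2 = 4.7063
D_3 = 5.5534
D_4 = 6.5531
D_5 = 7.7326
Terminal value at t=5: TV = D_6/(r−g) = 7.8819/(0.114−0.0193) = 83.2298
P₀ = 3.9884/(1+0.114)^1 + 4.7063/(1+0.114)^2 + 5.5534/(1+0.114)^3 + 6.5531/(1+0.114)^4 + 7.7326/(1+0.114)^5 + 83.2298/(1+0.114)^5 = 68.6643

C$68.66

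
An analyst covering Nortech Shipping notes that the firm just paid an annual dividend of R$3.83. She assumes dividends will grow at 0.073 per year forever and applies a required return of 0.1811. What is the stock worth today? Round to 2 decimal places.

R$38.02

Gordon growth model: P₀ = D₁/(r − g). D₁ = 3.83 × (1 + 0.073) = 4.1096.
P₀ = 4.1096 / (0.1811 − 0.073) = 4.1096 / 0.1081 = 38.0166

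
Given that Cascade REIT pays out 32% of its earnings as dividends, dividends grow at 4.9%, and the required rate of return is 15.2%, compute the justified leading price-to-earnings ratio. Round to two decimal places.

3.11

Justified leading P/E = b/(r−g) = 0.32/(0.152−0.049) = 3.1068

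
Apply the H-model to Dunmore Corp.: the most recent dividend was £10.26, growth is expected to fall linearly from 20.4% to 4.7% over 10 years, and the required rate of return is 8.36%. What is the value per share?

£513.56

H-model: P₀ = D₀[(1+g_L) + H(g_S−g_L)]/(r−g_L), with H = 10/2 = 5.
P₀ = 10.26 × [(1+0.047) + 5×(0.204−0.047)] / (0.0836−0.047)
   = 10.26 × 1.8320 / 0.0366 = 513.5607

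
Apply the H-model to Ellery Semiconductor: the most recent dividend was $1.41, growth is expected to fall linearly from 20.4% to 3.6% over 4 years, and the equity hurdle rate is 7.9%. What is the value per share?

H-model: P₀ = D₀[(1+g_L) + H(g_S−g_L)]/(r−g_L), with H = 4/2 = 2.
P₀ = 1.41 × [(1+0.036) + 2×(0.204−0.036)] / (0.079−0.036)
   = 1.41 × 1.3720 / 0.043 = 44.9888

$44.99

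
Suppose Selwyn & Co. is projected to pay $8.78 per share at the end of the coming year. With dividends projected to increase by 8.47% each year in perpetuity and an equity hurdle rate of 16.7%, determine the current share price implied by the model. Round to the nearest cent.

$106.68

Gordon growth model: P₀ = D₁/(r − g), with D₁ = 8.78 given directly.
P₀ = 8.7800 / (0.167 − 0.0847) = 8.7800 / 0.0823 = 106.6829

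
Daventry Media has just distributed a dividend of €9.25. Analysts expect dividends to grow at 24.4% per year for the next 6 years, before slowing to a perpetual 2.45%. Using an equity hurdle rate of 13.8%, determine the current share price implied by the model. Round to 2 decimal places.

€219.15

Two-stage DDM. Project D₁…D_6 at 0.244, terminal growth 0.0245, discount at r = 0.138.
D_1 = 11.5070
D_2 = 14.3147
D_3 = 17.8075
D_4 = 22.1525
D_5 = 27.5577
D_6 = 34.2818
Terminal value at t=6: TV = D_7/(r−g) = 35.1217/(0.138−0.0245) = 309.4426
P₀ = 11.5070/(1+0.138)^1 + 14.3147/(1+0.138)^2 + 17.8075/(1+0.138)^3 + 22.1525/(1+0.138)^4 + 27.5577/(1+0.138)^5 + 34.2818/(1+0.138)^6 + 309.4426/(1+0.138)^6 = 219.1502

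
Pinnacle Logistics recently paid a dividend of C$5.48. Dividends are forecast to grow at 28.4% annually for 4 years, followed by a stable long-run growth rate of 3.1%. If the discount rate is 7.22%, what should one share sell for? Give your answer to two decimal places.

C$317.14

Two-stage DDM. Project D₁…D_4 at 0.284, terminal growth 0.031, discount at r = 0.0722.
D_1 = 7.0363
D_2 = 9.0346
D_3 = 11.6005
D_4 = 14.8950
Terminal value at t=4: TV = D_5/(r−g) = 15.3568/(0.0722−0.031) = 372.7367
P₀ = 7.0363/(1+0.0722)^1 + 9.0346/(1+0.0722)^2 + 11.6005/(1+0.0722)^3 + 14.8950/(1+0.0722)^4 + 372.7367/(1+0.0722)^4 = 317.1353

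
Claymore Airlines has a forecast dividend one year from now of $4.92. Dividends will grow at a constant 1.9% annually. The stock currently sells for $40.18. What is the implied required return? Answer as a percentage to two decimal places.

Rearranging the constant-growth DDM: r = D₁/P₀ + g.
r = 4.9200 / 40.18 + 0.019 = 0.12245 + 0.019 = 0.14145

14.14%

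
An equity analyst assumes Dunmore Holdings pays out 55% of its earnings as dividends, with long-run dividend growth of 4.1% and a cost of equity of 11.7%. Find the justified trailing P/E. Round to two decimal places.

Justified trailing P/E = b(1+g)/(r−g) = 0.55×(1+0.041)/(0.117−0.041) = 7.5336

7.53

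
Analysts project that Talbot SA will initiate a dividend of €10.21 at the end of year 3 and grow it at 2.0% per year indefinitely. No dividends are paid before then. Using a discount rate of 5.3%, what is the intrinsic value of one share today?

€279.03

Deferred-dividend DDM. At t=2 the remaining stream is a growing perpetuity with first payment D_3 = 10.21.
V_2 = D_3/(r−g) = 10.21/(0.053−0.02) = 309.3939
P₀ = V_2/(1+r)^2 = 309.3939/(1+0.053)^2 = 279.0327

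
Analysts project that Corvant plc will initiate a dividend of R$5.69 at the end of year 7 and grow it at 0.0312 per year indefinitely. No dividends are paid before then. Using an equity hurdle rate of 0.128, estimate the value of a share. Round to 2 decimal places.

R$28.54

Deferred-dividend DDM. At t=6 the remaining stream is a growing perpetuity with first payment D_7 = 5.69.
V_6 = D_7/(r−g) = 5.69/(0.128−0.0312) = 58.7810
P₀ = V_6/(1+r)^6 = 58.7810/(1+0.128)^6 = 28.5353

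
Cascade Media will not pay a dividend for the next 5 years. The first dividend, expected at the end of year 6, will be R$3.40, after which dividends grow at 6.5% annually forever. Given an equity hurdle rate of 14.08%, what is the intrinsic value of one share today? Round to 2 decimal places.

Deferred-dividend DDM. At t=5 the remaining stream is a growing perpetuity with first payment D_6 = 3.40.
V_5 = D_6/(r−g) = 3.40/(0.1408−0.065) = 44.8549
P₀ = V_5/(1+r)^5 = 44.8549/(1+0.1408)^5 = 23.2147

R$23.21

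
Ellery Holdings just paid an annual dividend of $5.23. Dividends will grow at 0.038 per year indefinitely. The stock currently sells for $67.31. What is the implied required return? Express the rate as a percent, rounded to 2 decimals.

11.87%

Rearranging the constant-growth DDM: r = D₁/P₀ + g.
D₁ = 5.23 × (1 + 0.038) = 5.4287.
r = 5.4287 / 67.31 + 0.038 = 0.08065 + 0.038 = 0.11865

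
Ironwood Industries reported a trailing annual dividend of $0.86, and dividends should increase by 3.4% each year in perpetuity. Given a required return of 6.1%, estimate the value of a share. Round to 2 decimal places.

$32.93

Gordon growth model: P₀ = D₁/(r − g). D₁ = 0.86 × (1 + 0.034) = 0.8892.
P₀ = 0.8892 / (0.061 − 0.034) = 0.8892 / 0.027 = 32.9348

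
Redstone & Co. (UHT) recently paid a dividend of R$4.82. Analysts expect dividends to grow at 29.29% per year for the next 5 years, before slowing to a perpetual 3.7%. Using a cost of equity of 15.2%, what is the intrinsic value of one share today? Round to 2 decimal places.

Two-stage DDM. Project D₁…D_5 at 0.2929, terminal growth 0.037, discount at r = 0.152.
D_1 = 6.2318
D_2 = 8.0571
D_3 = 10.4170
D_4 = 13.4681
D_5 = 17.4129
Terminal value at t=5: TV = D_6/(r−g) = 18.0572/(0.152−0.037) = 157.0192
P₀ = 6.2318/(1+0.152)^1 + 8.0571/(1+0.152)^2 + 10.4170/(1+0.152)^3 + 13.4681/(1+0.152)^4 + 17.4129/(1+0.152)^5 + 157.0192/(1+0.152)^5 = 111.9149

R$111.91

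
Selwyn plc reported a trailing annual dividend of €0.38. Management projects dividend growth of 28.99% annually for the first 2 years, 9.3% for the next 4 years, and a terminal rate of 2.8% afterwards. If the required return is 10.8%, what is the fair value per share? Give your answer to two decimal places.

Three-stage DDM. Project D₁…D_6; terminal Gordon value at t=6 with g = 0.028; discount at r = 0.108.
D_1 = 0.4902
D_2 = 0.6323
D_3 = 0.6911
D_4 = 0.7553
D_5 = 0.8256
D_6 = 0.9024
TV_6 = 0.9276/(0.108−0.028) = 11.5952
P₀ = Σ Dₜ/(1+r)ᵗ + TV_6/(1+r)^6 = 9.2154

€9.22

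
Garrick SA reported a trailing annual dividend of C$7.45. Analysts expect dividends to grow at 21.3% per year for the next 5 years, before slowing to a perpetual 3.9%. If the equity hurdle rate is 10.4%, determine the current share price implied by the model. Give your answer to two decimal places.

C$240.53

Two-stage DDM. Project D₁…D_5 at 0.213, terminal growth 0.039, discount at r = 0.104.
D_1 = 9.0369
D_2 = 10.9617
D_3 = 13.2965
D_4 = 16.1287
D_5 = 19.5641
Terminal value at t=5: TV = D_6/(r−g) = 20.3271/(0.104−0.039) = 312.7249
P₀ = 9.0369/(1+0.104)^1 + 10.9617/(1+0.104)^2 + 13.2965/(1+0.104)^3 + 16.1287/(1+0.104)^4 + 19.5641/(1+0.104)^5 + 312.7249/(1+0.104)^5 = 240.5329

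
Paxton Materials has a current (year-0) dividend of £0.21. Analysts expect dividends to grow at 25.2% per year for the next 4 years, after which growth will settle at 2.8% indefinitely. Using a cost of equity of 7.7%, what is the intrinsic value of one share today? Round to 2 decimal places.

Two-stage DDM. Project D₁…D_4 at 0.252, terminal growth 0.028, discount at r = 0.077.
D_1 = 0.2629
D_2 = 0.3292
D_3 = 0.4121
D_4 = 0.5160
Terminal value at t=4: TV = D_5/(r−g) = 0.5304/(0.077−0.028) = 10.8251
P₀ = 0.2629/(1+0.077)^1 + 0.3292/(1+0.077)^2 + 0.4121/(1+0.077)^3 + 0.5160/(1+0.077)^4 + 10.8251/(1+0.077)^4 = 9.2872

£9.29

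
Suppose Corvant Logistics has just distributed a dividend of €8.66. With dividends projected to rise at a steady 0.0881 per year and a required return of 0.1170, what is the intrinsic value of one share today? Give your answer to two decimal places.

€326.05

Gordon growth model: P₀ = D₁/(r − g). D₁ = 8.66 × (1 + 0.0881) = 9.4229.
P₀ = 9.4229 / (0.117 − 0.0881) = 9.4229 / 0.0289 = 326.0535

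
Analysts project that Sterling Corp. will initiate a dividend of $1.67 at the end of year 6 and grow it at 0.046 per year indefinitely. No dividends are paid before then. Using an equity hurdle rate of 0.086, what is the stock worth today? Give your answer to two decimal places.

Deferred-dividend DDM. At t=5 the remaining stream is a growing perpetuity with first payment D_6 = 1.67.
V_5 = D_6/(r−g) = 1.67/(0.086−0.046) = 41.7500
P₀ = V_5/(1+r)^5 = 41.7500/(1+0.086)^5 = 27.6380

$27.64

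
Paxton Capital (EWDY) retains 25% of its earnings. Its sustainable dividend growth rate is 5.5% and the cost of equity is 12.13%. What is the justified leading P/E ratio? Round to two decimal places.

Payout ratio b = 1 − 0.25 = 0.75.
Justified leading P/E = b/(r−g) = 0.75/(0.1213−0.055) = 11.3122

11.31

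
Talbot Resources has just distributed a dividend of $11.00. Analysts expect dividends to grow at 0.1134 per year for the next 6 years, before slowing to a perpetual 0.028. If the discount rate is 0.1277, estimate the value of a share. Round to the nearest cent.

$168.19

Two-stage DDM. Project D₁…D_6 at 0.1134, terminal growth 0.028, discount at r = 0.1277.
D_1 = 12.2474
D_2 = 13.6363
D_3 = 15.1826
D_4 = 16.9043
D_5 = 18.8213
D_6 = 20.9556
Terminal value at t=6: TV = D_7/(r−g) = 21.5424/(0.1277−0.028) = 216.0717
P₀ = 12.2474/(1+0.1277)^1 + 13.6363/(1+0.1277)^2 + 15.1826/(1+0.1277)^3 + 16.9043/(1+0.1277)^4 + 18.8213/(1+0.1277)^5 + 20.9556/(1+0.1277)^6 + 216.0717/(1+0.1277)^6 = 168.1917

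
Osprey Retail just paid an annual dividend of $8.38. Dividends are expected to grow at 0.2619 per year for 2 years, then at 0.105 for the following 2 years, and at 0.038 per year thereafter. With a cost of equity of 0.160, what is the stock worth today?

Three-stage DDM. Project D₁…D_4; terminal Gordon value at t=4 with g = 0.038; discount at r = 0.16.
D_1 = 10.5747
D_2 = 13.3442
D_3 = 14.7454
D_4 = 16.2937
TV_4 = 16.9128/(0.16−0.038) = 138.6296
P₀ = Σ Dₜ/(1+r)ᵗ + TV_4/(1+r)^4 = 114.0426

$114.04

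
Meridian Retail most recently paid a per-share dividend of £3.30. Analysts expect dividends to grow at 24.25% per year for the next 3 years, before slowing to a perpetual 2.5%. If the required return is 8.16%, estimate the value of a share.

Two-stage DDM. Project D₁…D_3 at 0.2425, terminal growth 0.025, discount at r = 0.0816.
D_1 = 4.1002
D_2 = 5.0946
D_3 = 6.3300
Terminal value at t=3: TV = D_4/(r−g) = 6.4882/(0.0816−0.025) = 114.6332
P₀ = 4.1002/(1+0.0816)^1 + 5.0946/(1+0.0816)^2 + 6.3300/(1+0.0816)^3 + 114.6332/(1+0.0816)^3 = 103.7448

£103.74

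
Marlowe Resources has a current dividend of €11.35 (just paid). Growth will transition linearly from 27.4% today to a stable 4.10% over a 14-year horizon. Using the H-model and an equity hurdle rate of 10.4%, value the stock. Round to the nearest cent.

€481.38

H-model: P₀ = D₀[(1+g_L) + H(g_S−g_L)]/(r−g_L), with H = 14/2 = 7.
P₀ = 11.35 × [(1+0.041) + 7×(0.274−0.041)] / (0.104−0.041)
   = 11.35 × 2.6720 / 0.063 = 481.3841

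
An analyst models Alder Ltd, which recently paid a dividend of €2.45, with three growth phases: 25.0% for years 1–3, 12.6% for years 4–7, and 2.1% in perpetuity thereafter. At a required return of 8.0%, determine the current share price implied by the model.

€104.47

Three-stage DDM. Project D₁…D_7; terminal Gordon value at t=7 with g = 0.021; discount at r = 0.08.
D_1 = 3.0625
D_2 = 3.8281
D_3 = 4.7852
D_4 = 5.3881
D_5 = 6.0670
D_6 = 6.8314
D_7 = 7.6922
TV_7 = 7.8537/(0.08−0.021) = 133.1139
P₀ = Σ Dₜ/(1+r)ᵗ + TV_7/(1+r)^7 = 104.4697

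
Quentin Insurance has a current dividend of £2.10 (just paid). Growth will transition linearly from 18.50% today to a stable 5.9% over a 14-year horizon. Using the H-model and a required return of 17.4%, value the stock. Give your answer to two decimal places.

£35.44

H-model: P₀ = D₀[(1+g_L) + H(g_S−g_L)]/(r−g_L), with H = 14/2 = 7.
P₀ = 2.10 × [(1+0.059) + 7×(0.185−0.059)] / (0.174−0.059)
   = 2.10 × 1.9410 / 0.115 = 35.4443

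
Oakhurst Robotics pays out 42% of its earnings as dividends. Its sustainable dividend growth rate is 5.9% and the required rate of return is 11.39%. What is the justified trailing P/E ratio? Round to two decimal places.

8.10

Justified trailing P/E = b(1+g)/(r−g) = 0.42×(1+0.059)/(0.1139−0.059) = 8.1016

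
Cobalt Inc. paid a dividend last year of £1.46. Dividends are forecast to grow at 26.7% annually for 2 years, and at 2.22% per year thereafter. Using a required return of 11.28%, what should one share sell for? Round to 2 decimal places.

£24.91

Two-stage DDM. Project D₁…D_2 at 0.267, terminal growth 0.0222, discount at r = 0.1128.
D_1 = 1.8498
D_2 = 2.3437
Terminal value at t=2: TV = D_3/(r−g) = 2.3958/(0.1128−0.0222) = 26.4432
P₀ = 1.8498/(1+0.1128)^1 + 2.3437/(1+0.1128)^2 + 26.4432/(1+0.1128)^2 = 24.9090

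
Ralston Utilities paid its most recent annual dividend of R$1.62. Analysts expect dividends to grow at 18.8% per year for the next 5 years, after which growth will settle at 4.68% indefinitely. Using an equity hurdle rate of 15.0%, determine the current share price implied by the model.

Two-stage DDM. Project D₁…D_5 at 0.188, terminal growth 0.0468, discount at r = 0.15.
D_1 = 1.9246
D_2 = 2.2864
D_3 = 2.7162
D_4 = 3.2269
D_5 = 3.8335
Terminal value at t=5: TV = D_6/(r−g) = 4.0129/(0.15−0.0468) = 38.8849
P₀ = 1.9246/(1+0.15)^1 + 2.2864/(1+0.15)^2 + 2.7162/(1+0.15)^3 + 3.2269/(1+0.15)^4 + 3.8335/(1+0.15)^5 + 38.8849/(1+0.15)^5 = 28.2719

R$28.27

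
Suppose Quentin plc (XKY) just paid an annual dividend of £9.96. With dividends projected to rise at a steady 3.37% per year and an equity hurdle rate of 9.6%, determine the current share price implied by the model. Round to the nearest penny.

Gordon growth model: P₀ = D₁/(r − g). D₁ = 9.96 × (1 + 0.0337) = 10.2957.
P₀ = 10.2957 / (0.096 − 0.0337) = 10.2957 / 0.0623 = 165.2593

£165.26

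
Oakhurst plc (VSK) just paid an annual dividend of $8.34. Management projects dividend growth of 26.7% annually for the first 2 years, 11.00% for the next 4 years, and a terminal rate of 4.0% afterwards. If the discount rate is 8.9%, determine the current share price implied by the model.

$327.00

Three-stage DDM. Project D₁…D_6; terminal Gordon value at t=6 with g = 0.04; discount at r = 0.089.
D_1 = 10.5668
D_2 = 13.3881
D_3 = 14.8608
D_4 = 16.4955
D_5 = 18.3100
D_6 = 20.3241
TV_6 = 21.1371/(0.089−0.04) = 431.3685
P₀ = Σ Dₜ/(1+r)ᵗ + TV_6/(1+r)^6 = 327.0000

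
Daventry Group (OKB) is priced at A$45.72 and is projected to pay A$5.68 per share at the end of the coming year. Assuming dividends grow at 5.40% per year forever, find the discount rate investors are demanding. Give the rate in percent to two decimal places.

Rearranging the constant-growth DDM: r = D₁/P₀ + g.
r = 5.6800 / 45.72 + 0.054 = 0.12423 + 0.054 = 0.17823

17.82%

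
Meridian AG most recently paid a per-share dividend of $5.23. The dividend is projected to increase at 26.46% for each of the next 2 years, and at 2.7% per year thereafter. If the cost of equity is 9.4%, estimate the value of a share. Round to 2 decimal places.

$120.15

Two-stage DDM. Project D₁…D_2 at 0.2646, terminal growth 0.027, discount at r = 0.094.
D_1 = 6.6139
D_2 = 8.3639
Terminal value at t=2: TV = D_3/(r−g) = 8.5897/(0.094−0.027) = 128.2046
P₀ = 6.6139/(1+0.094)^1 + 8.3639/(1+0.094)^2 + 128.2046/(1+0.094)^2 = 120.1535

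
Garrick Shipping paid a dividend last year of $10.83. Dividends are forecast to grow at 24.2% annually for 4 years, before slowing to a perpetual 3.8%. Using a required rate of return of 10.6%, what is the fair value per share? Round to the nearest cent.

Two-stage DDM. Project D₁…D_4 at 0.242, terminal growth 0.038, discount at r = 0.106.
D_1 = 13.4509
D_2 = 16.7060
D_3 = 20.7488
D_4 = 25.7700
Terminal value at t=4: TV = D_5/(r−g) = 26.7493/(0.106−0.038) = 393.3719
P₀ = 13.4509/(1+0.106)^1 + 16.7060/(1+0.106)^2 + 20.7488/(1+0.106)^3 + 25.7700/(1+0.106)^4 + 393.3719/(1+0.106)^4 = 321.2732

$321.27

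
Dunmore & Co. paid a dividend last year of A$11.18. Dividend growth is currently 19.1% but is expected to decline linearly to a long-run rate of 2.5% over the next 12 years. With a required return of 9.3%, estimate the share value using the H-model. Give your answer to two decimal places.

A$332.28

H-model: P₀ = D₀[(1+g_L) + H(g_S−g_L)]/(r−g_L), with H = 12/2 = 6.
P₀ = 11.18 × [(1+0.025) + 6×(0.191−0.025)] / (0.093−0.025)
   = 11.18 × 2.0210 / 0.068 = 332.2762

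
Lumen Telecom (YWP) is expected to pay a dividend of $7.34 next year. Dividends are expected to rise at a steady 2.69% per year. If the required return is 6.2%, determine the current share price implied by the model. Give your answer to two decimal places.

$209.12

Gordon growth model: P₀ = D₁/(r − g), with D₁ = 7.34 given directly.
P₀ = 7.3400 / (0.062 − 0.0269) = 7.3400 / 0.0351 = 209.1168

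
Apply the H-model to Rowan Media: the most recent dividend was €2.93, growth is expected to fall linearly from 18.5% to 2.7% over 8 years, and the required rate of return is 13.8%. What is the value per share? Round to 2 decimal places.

€43.79

H-model: P₀ = D₀[(1+g_L) + H(g_S−g_L)]/(r−g_L), with H = 8/2 = 4.
P₀ = 2.93 × [(1+0.027) + 4×(0.185−0.027)] / (0.138−0.027)
   = 2.93 × 1.6590 / 0.111 = 43.7916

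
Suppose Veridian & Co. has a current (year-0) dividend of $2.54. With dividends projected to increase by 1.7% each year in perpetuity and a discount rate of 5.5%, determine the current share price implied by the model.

$67.98

Gordon growth model: P₀ = D₁/(r − g). D₁ = 2.54 × (1 + 0.017) = 2.5832.
P₀ = 2.5832 / (0.055 − 0.017) = 2.5832 / 0.038 = 67.9784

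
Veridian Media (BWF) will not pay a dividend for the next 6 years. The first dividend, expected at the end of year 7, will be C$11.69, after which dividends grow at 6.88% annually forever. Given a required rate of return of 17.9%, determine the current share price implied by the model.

Deferred-dividend DDM. At t=6 the remaining stream is a growing perpetuity with first payment D_7 = 11.69.
V_6 = D_7/(r−g) = 11.69/(0.179−0.0688) = 106.0799
P₀ = V_6/(1+r)^6 = 106.0799/(1+0.179)^6 = 39.4957

C$39.50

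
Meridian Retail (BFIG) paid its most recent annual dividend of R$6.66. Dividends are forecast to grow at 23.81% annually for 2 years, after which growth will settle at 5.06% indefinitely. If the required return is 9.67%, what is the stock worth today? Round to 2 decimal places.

R$209.45

Two-stage DDM. Project D₁…D_2 at 0.2381, terminal growth 0.0506, discount at r = 0.0967.
D_1 = 8.2457
D_2 = 10.2091
Terminal value at t=2: TV = D_3/(r−g) = 10.7256/(0.0967−0.0506) = 232.6602
P₀ = 8.2457/(1+0.0967)^1 + 10.2091/(1+0.0967)^2 + 232.6602/(1+0.0967)^2 = 209.4469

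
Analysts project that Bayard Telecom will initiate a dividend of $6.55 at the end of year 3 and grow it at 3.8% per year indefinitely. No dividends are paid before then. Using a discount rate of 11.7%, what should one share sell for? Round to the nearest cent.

$66.45

Deferred-dividend DDM. At t=2 the remaining stream is a growing perpetuity with first payment D_3 = 6.55.
V_2 = D_3/(r−g) = 6.55/(0.117−0.038) = 82.9114
P₀ = V_2/(1+r)^2 = 82.9114/(1+0.117)^2 = 66.4520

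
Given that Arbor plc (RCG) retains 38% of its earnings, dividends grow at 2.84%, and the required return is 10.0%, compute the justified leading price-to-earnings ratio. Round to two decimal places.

8.66

Payout ratio b = 1 − 0.38 = 0.62.
Justified leading P/E = b/(r−g) = 0.62/(0.1−0.0284) = 8.6592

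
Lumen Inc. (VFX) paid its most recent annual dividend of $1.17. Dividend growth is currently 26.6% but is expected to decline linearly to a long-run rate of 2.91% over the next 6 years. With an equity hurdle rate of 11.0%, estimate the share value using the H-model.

H-model: P₀ = D₀[(1+g_L) + H(g_S−g_L)]/(r−g_L), with H = 6/2 = 3.
P₀ = 1.17 × [(1+0.0291) + 3×(0.266−0.0291)] / (0.11−0.0291)
   = 1.17 × 1.7398 / 0.0809 = 25.1615

$25.16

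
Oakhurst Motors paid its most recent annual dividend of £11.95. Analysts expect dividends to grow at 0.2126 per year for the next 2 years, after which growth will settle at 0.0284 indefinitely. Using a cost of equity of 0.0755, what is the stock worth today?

Two-stage DDM. Project D₁…D_2 at 0.2126, terminal growth 0.0284, discount at r = 0.0755.
D_1 = 14.4906
D_2 = 17.5713
Terminal value at t=2: TV = D_3/(r−g) = 18.0703/(0.0755−0.0284) = 383.6579
P₀ = 14.4906/(1+0.0755)^1 + 17.5713/(1+0.0755)^2 + 383.6579/(1+0.0755)^2 = 360.3473

£360.35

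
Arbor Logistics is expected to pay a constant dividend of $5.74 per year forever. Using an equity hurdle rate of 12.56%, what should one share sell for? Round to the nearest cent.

$45.70

Zero-growth DDM (perpetuity): P₀ = D/r = 5.74 / 0.1256 = 45.7006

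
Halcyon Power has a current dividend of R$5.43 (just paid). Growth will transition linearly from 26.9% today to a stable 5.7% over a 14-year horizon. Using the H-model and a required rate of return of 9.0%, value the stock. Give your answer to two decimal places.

R$418.11

H-model: P₀ = D₀[(1+g_L) + H(g_S−g_L)]/(r−g_L), with H = 14/2 = 7.
P₀ = 5.43 × [(1+0.057) + 7×(0.269−0.057)] / (0.09−0.057)
   = 5.43 × 2.5410 / 0.033 = 418.1100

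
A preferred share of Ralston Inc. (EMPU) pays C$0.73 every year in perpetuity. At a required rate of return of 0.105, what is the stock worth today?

C$6.95

Zero-growth DDM (perpetuity): P₀ = D/r = 0.73 / 0.105 = 6.9524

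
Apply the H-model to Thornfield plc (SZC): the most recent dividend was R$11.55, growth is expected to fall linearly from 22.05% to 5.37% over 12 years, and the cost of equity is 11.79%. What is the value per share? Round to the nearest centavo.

R$369.62

H-model: P₀ = D₀[(1+g_L) + H(g_S−g_L)]/(r−g_L), with H = 12/2 = 6.
P₀ = 11.55 × [(1+0.0537) + 6×(0.2205−0.0537)] / (0.1179−0.0537)
   = 11.55 × 2.0545 / 0.0642 = 369.6180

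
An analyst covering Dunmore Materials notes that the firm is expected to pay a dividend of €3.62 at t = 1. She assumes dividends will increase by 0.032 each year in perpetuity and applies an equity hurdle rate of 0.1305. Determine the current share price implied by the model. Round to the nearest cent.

Gordon growth model: P₀ = D₁/(r − g), with D₁ = 3.62 given directly.
P₀ = 3.6200 / (0.1305 − 0.032) = 3.6200 / 0.0985 = 36.7513

€36.75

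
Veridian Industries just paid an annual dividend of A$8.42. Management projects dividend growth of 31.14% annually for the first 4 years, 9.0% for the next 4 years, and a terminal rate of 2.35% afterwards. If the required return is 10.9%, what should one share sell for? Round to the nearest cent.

Three-stage DDM. Project D₁…D_8; terminal Gordon value at t=8 with g = 0.0235; discount at r = 0.109.
D_1 = 11.0420
D_2 = 14.4805
D_3 = 18.9897
D_4 = 24.9031
D_5 = 27.1443
D_6 = 29.5873
D_7 = 32.2502
D_8 = 35.1527
TV_8 = 35.9788/(0.109−0.0235) = 420.8047
P₀ = Σ Dₜ/(1+r)ᵗ + TV_8/(1+r)^8 = 299.1185

A$299.12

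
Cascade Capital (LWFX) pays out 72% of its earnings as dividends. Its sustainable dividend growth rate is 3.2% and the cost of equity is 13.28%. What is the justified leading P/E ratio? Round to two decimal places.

7.14

Justified leading P/E = b/(r−g) = 0.72/(0.1328−0.032) = 7.1429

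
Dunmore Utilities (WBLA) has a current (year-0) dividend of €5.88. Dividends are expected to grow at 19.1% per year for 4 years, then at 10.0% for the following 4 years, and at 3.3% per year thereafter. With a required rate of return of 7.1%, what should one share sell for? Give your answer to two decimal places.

€341.38

Three-stage DDM. Project D₁…D_8; terminal Gordon value at t=8 with g = 0.033; discount at r = 0.071.
D_1 = 7.0031
D_2 = 8.3407
D_3 = 9.9337
D_4 = 11.8311
D_5 = 13.0142
D_6 = 14.3156
D_7 = 15.7472
D_8 = 17.3219
TV_8 = 17.8935/(0.071−0.033) = 470.8817
P₀ = Σ Dₜ/(1+r)ᵗ + TV_8/(1+r)^8 = 341.3762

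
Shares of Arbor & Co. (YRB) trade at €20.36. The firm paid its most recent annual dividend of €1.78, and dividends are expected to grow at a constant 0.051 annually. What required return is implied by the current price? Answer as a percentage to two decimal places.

14.29%

Rearranging the constant-growth DDM: r = D₁/P₀ + g.
D₁ = 1.78 × (1 + 0.051) = 1.8708.
r = 1.8708 / 20.36 + 0.051 = 0.09189 + 0.051 = 0.14289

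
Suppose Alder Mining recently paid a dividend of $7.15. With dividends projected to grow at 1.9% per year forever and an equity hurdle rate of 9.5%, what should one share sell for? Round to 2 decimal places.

$95.87

Gordon growth model: P₀ = D₁/(r − g). D₁ = 7.15 × (1 + 0.019) = 7.2858.
P₀ = 7.2858 / (0.095 − 0.019) = 7.2858 / 0.076 = 95.8664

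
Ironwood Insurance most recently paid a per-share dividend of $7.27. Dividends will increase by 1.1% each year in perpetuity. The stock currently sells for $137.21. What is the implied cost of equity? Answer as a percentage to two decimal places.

6.46%

Rearranging the constant-growth DDM: r = D₁/P₀ + g.
D₁ = 7.27 × (1 + 0.011) = 7.3500.
r = 7.3500 / 137.21 + 0.011 = 0.05357 + 0.011 = 0.06457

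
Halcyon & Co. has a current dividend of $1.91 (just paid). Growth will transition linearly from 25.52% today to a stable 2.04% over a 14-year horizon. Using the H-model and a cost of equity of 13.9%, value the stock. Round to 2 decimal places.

H-model: P₀ = D₀[(1+g_L) + H(g_S−g_L)]/(r−g_L), with H = 14/2 = 7.
P₀ = 1.91 × [(1+0.0204) + 7×(0.2552−0.0204)] / (0.139−0.0204)
   = 1.91 × 2.6640 / 0.1186 = 42.9025

$42.90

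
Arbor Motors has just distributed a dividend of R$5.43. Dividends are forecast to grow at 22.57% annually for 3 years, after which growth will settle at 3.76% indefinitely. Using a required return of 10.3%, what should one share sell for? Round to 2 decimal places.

Two-stage DDM. Project D₁…D_3 at 0.2257, terminal growth 0.0376, discount at r = 0.103.
D_1 = 6.6556
D_2 = 8.1577
D_3 = 9.9989
Terminal value at t=3: TV = D_4/(r−g) = 10.3749/(0.103−0.0376) = 158.6370
P₀ = 6.6556/(1+0.103)^1 + 8.1577/(1+0.103)^2 + 9.9989/(1+0.103)^3 + 158.6370/(1+0.103)^3 = 138.4070

R$138.41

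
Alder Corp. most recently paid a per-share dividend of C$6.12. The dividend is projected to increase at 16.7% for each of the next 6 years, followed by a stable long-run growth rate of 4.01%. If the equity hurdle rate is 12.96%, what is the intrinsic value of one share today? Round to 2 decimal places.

C$127.69

Two-stage DDM. Project D₁…D_6 at 0.167, terminal growth 0.0401, discount at r = 0.1296.
D_1 = 7.1420
D_2 = 8.3348
D_3 = 9.7267
D_4 = 11.3510
D_5 = 13.2466
D_6 = 15.4588
Terminal value at t=6: TV = D_7/(r−g) = 16.0787/(0.1296−0.0401) = 179.6506
P₀ = 7.1420/(1+0.1296)^1 + 8.3348/(1+0.1296)^2 + 9.7267/(1+0.1296)^3 + 11.3510/(1+0.1296)^4 + 13.2466/(1+0.1296)^5 + 15.4588/(1+0.1296)^6 + 179.6506/(1+0.1296)^6 = 127.6909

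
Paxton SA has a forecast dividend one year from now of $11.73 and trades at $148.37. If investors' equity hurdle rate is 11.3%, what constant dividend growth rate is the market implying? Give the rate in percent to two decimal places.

3.39%

From P₀ = D₁/(r − g), the implied growth is g = r − D₁/P₀.
g = 0.113 − 11.73/148.37 = 0.113 − 0.07906 = 0.03394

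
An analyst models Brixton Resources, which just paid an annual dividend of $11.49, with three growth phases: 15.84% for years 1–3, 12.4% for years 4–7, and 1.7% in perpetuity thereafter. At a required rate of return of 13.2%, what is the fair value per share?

$190.33

Three-stage DDM. Project D₁…D_7; terminal Gordon value at t=7 with g = 0.017; discount at r = 0.132.
D_1 = 13.3100
D_2 = 15.4183
D_3 = 17.8606
D_4 = 20.0753
D_5 = 22.5646
D_6 = 25.3626
D_7 = 28.5076
TV_7 = 28.9922/(0.132−0.017) = 252.1065
P₀ = Σ Dₜ/(1+r)ᵗ + TV_7/(1+r)^7 = 190.3323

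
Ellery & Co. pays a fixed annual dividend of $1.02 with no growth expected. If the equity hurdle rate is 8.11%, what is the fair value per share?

$12.58

Zero-growth DDM (perpetuity): P₀ = D/r = 1.02 / 0.0811 = 12.5771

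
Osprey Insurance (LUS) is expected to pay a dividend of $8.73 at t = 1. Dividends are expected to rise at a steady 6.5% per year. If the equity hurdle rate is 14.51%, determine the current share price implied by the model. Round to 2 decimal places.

Gordon growth model: P₀ = D₁/(r − g), with D₁ = 8.73 given directly.
P₀ = 8.7300 / (0.1451 − 0.065) = 8.7300 / 0.0801 = 108.9888

$108.99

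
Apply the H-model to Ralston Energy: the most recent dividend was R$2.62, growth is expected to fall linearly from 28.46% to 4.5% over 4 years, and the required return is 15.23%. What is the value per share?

H-model: P₀ = D₀[(1+g_L) + H(g_S−g_L)]/(r−g_L), with H = 4/2 = 2.
P₀ = 2.62 × [(1+0.045) + 2×(0.2846−0.045)] / (0.1523−0.045)
   = 2.62 × 1.5242 / 0.1073 = 37.2172

R$37.22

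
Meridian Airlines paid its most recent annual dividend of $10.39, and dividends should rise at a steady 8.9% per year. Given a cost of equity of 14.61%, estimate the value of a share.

Gordon growth model: P₀ = D₁/(r − g). D₁ = 10.39 × (1 + 0.089) = 11.3147.
P₀ = 11.3147 / (0.1461 − 0.089) = 11.3147 / 0.0571 = 198.1560

$198.16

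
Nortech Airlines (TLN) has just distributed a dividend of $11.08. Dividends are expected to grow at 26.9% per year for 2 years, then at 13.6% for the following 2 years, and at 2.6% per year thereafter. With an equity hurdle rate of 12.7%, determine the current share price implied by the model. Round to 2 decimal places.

$199.95

Three-stage DDM. Project D₁…D_4; terminal Gordon value at t=4 with g = 0.026; discount at r = 0.127.
D_1 = 14.0605
D_2 = 17.8428
D_3 = 20.2694
D_4 = 23.0261
TV_4 = 23.6247/(0.127−0.026) = 233.9083
P₀ = Σ Dₜ/(1+r)ᵗ + TV_4/(1+r)^4 = 199.9516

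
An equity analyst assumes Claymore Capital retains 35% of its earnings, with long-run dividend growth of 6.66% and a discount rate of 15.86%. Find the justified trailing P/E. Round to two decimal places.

Payout ratio b = 1 − 0.35 = 0.65.
Justified trailing P/E = b(1+g)/(r−g) = 0.65×(1+0.0666)/(0.1586−0.0666) = 7.5358

7.54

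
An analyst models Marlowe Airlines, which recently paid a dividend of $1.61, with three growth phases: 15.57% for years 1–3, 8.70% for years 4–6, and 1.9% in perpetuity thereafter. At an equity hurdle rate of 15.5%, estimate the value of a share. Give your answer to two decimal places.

$19.20

Three-stage DDM. Project D₁…D_6; terminal Gordon value at t=6 with g = 0.019; discount at r = 0.155.
D_1 = 1.8607
D_2 = 2.1504
D_3 = 2.4852
D_4 = 2.7014
D_5 = 2.9364
D_6 = 3.1919
TV_6 = 3.2526/(0.155−0.019) = 23.9158
P₀ = Σ Dₜ/(1+r)ᵗ + TV_6/(1+r)^6 = 19.2007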